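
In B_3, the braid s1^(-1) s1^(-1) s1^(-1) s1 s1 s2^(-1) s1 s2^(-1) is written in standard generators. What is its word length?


The word length counts the number of generators (including inverses).
Listing each generator: s1^(-1), s1^(-1), s1^(-1), s1, s1, s2^(-1), s1, s2^(-1)
There are 8 generators in this braid word.

8


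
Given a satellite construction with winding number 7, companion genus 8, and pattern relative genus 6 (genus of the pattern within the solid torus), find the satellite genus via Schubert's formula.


Schubert: g(satellite) = g_rel(pattern) + |winding| * g(companion),
where g_rel(pattern) is the genus of the pattern relative to the solid torus.
= 6 + 7 * 8
= 6 + 56 = 62

62


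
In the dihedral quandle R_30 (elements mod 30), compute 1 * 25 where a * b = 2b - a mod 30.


1 * 25 = 2*25 - 1 mod 30
= 50 - 1 mod 30
= 49 mod 30 = 19

19


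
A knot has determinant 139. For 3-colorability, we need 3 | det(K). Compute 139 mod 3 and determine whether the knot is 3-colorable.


Step 1: A knot is p-colorable if and only if p divides its determinant.
Step 2: Compute 139 mod 3.
139 = 46 * 3 + 1
Step 3: 139 mod 3 = 1
Step 4: The knot is 3-colorable: no

1


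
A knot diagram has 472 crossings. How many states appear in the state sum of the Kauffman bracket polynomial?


Each crossing contributes 2 choices (A-smoothing or B-smoothing).
Total states = 2^472 = 12194330274671844653834364178879555881830461494785043558043581873536608354764709453594945715091765512343073949692994620685343654997219864477696

12194330274671844653834364178879555881830461494785043558043581873536608354764709453594945715091765512343073949692994620685343654997219864477696


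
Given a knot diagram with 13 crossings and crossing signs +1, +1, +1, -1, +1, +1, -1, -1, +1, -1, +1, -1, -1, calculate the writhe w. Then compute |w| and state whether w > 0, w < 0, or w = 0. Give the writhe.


Step 1: Count positive crossings (+1).
Positive crossings: 7
Step 2: Count negative crossings (-1).
Negative crossings: 6
Step 3: Writhe = (positive) - (negative)
w = 7 - 6 = 1
Step 4: |w| = 1, and w is positive

1


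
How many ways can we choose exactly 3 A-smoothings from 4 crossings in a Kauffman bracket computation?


We choose which 3 of 4 crossings get A-smoothings.
C(4, 3) = 4! / (3! * 1!)
= 4

4


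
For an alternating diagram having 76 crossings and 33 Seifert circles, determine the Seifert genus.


For alternating knots, g = (c - s + 1)/2.
= (76 - 33 + 1)/2
= 44/2 = 22

22


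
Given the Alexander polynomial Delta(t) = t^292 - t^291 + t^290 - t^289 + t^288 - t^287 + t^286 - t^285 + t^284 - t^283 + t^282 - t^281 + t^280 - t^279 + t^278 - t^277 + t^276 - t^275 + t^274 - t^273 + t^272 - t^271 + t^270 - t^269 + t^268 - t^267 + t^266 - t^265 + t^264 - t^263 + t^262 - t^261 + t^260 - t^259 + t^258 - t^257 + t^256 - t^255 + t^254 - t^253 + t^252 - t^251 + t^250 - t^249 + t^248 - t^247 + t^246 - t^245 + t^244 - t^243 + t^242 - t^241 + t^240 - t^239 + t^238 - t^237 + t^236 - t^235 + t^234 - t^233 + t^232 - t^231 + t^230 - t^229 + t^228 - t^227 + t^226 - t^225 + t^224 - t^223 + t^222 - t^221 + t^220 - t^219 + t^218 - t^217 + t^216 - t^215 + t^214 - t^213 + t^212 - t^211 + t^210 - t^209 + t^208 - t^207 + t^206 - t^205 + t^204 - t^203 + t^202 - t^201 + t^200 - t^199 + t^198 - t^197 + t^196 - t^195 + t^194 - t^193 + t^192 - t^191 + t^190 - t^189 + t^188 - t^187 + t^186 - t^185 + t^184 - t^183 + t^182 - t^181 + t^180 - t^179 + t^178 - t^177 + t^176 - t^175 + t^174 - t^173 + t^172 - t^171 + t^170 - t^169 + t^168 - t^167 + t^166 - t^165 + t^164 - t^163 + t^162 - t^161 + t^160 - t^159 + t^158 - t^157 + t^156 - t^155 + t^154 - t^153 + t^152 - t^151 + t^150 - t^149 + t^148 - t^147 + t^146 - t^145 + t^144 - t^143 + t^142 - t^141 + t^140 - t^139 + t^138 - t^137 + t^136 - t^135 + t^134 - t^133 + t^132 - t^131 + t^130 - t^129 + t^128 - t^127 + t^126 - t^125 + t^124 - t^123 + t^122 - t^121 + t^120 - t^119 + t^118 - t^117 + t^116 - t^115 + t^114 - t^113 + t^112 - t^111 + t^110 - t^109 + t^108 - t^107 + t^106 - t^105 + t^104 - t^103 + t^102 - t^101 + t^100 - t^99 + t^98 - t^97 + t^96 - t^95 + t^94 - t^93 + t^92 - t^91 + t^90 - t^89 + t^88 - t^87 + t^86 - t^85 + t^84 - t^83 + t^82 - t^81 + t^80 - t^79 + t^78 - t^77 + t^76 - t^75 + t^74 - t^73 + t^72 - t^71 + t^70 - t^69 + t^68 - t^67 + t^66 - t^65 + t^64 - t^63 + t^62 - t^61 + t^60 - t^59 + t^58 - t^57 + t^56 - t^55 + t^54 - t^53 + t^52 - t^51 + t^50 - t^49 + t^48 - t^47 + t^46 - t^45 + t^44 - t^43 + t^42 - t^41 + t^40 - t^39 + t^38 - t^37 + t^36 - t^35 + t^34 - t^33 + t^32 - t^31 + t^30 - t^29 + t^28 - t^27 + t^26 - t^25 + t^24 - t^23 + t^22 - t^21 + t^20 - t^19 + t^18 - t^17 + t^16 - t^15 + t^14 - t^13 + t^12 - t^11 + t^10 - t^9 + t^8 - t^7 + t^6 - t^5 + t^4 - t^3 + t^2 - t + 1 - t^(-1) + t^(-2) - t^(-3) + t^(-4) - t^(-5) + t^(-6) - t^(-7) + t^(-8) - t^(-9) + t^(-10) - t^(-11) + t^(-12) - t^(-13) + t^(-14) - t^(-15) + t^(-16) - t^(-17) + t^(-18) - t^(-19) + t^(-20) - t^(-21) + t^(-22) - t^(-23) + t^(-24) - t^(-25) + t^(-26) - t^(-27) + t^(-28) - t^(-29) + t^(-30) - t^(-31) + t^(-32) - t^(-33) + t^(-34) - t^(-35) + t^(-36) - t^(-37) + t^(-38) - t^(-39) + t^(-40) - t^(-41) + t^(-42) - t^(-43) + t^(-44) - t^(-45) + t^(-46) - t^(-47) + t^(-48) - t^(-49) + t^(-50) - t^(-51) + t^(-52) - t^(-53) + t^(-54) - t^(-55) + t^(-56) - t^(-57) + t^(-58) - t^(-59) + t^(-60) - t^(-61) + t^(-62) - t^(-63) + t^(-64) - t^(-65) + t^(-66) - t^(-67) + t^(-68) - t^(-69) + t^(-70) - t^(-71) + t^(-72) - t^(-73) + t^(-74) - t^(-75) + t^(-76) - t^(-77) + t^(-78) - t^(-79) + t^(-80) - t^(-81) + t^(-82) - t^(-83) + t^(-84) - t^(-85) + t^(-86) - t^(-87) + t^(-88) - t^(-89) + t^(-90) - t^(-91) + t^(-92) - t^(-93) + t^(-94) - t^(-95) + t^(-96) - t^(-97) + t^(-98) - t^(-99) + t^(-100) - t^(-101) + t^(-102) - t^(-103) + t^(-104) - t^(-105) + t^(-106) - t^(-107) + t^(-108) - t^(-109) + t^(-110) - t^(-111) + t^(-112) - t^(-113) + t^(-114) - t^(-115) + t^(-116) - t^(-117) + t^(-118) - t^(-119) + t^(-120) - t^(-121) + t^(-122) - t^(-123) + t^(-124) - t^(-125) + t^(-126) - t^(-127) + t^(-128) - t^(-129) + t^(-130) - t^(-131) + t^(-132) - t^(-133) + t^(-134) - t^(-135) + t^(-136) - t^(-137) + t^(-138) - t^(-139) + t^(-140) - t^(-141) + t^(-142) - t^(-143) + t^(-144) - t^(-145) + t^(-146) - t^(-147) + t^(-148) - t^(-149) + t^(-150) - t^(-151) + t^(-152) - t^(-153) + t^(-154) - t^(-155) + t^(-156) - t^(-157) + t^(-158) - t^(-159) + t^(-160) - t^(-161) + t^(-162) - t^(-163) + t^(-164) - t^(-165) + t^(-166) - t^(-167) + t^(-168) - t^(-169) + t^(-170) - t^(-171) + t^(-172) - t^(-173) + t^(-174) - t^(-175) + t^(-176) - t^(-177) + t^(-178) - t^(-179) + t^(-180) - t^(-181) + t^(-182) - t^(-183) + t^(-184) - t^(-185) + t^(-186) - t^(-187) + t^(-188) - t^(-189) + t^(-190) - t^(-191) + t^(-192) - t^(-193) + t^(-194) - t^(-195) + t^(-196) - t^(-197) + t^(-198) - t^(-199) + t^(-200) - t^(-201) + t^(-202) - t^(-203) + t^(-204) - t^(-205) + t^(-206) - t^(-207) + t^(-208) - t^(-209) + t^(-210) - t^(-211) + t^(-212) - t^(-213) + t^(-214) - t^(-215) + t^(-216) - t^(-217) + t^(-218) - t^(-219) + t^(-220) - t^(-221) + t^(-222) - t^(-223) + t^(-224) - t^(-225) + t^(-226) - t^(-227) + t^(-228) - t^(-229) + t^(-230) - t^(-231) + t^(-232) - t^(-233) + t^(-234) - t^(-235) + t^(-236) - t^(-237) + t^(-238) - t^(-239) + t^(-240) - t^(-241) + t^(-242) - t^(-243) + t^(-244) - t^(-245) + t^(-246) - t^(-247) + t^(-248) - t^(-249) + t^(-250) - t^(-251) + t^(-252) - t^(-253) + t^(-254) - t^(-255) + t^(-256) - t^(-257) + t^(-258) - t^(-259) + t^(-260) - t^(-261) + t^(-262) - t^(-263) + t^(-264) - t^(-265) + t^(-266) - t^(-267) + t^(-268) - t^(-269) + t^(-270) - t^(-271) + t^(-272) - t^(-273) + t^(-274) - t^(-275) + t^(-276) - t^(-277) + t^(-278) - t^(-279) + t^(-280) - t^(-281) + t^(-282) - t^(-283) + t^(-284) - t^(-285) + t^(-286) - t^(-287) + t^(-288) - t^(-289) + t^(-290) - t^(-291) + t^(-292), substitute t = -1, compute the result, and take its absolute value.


Step 1: The polynomial has 585 terms with alternating signs, exponents from 292 down to -292.
Step 2: Substitute t = -1. The i-th term has coefficient (-1)^i and exponent (m-i),
  so its value is (-1)^i * (-1)^(m-i) = (-1)^m = 1 for every i.
Step 3: All 585 terms equal 1, so Delta(-1) = 585 * (1) = 585
Step 4: |Delta(-1)| = 585

585


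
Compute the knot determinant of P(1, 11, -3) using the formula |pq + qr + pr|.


Step 1: Compute pq + qr + pr.
pq = 1*11 = 11
qr = 11*(-3) = -33
pr = 1*(-3) = -3
pq + qr + pr = 11 + (-33) + (-3) = -25
Step 2: Take absolute value.
det(P(1,11,-3)) = |-25| = 25

25


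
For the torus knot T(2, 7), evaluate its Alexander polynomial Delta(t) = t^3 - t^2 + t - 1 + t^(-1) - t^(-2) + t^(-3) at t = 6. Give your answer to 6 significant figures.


Substituting t = 6 into Delta(t) = t^3 - t^2 + t - 1 + t^(-1) - t^(-2) + t^(-3):
Term values: (216) + (-36) + (6) + (-1) + (0.166667) + (-0.0277778) + (0.00462963)
Sum = 185.1435185
Rounded to 6 significant figures: 185.144

185.144


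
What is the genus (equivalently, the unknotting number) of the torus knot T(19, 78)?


For a torus knot T(p,q), both the unknotting number and genus equal (p-1)(q-1)/2.
= (19-1)(78-1)/2
= 18*77/2
= 1386/2 = 693

693


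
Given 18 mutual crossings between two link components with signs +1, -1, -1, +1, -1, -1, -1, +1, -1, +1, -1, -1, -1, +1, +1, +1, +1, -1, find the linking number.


Step 1: Count positive crossings: 8
Step 2: Count negative crossings: 10
Step 3: Sum of signs = 8 - 10 = -2
Step 4: Linking number = sum/2 = -2/2 = -1

-1


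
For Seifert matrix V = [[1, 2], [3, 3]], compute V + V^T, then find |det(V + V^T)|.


Step 1: Form V + V^T where V = [[1, 2], [3, 3]]
  V^T = [[1, 3], [2, 3]]
  V + V^T = [[2, 5], [5, 6]]
Step 2: det(V + V^T) = 2*6 - 5*5
  = 12 - 25 = -13
Step 3: Knot determinant = |det(V + V^T)| = |-13| = 13

13


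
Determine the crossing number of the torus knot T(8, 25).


For a torus knot T(p, q) with gcd(p,q)=1,
the crossing number is min(p*(q-1), q*(p-1)).
p*(q-1) = 8*24 = 192
q*(p-1) = 25*7 = 175
min(192, 175) = 175

175


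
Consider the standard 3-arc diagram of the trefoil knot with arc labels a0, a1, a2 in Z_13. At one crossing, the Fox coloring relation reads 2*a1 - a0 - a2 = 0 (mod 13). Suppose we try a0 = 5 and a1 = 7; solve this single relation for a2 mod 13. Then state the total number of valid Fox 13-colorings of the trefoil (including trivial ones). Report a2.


Step 1: Apply the given crossing relation 2*a1 - a0 - a2 = 0 (mod 13).
  a2 = 2*a1 - a0 mod 13
  a2 = 2*7 - 5 mod 13
  a2 = 14 - 5 mod 13
  a2 = 9 mod 13 = 9
Step 2: The trefoil has determinant 3.
  Number of Fox p-colorings (p prime) is p^2 if p = 3, else p.
  Since 13 does not divide 3, only trivial (constant) colorings exist.
  (So the trial a0 = 5, a1 = 7 with a0 != a1 does NOT extend to a valid coloring of the whole trefoil: the other two crossing relations require 3*(a1 - a0) = 0 (mod 13), which fails.)
  Total colorings = 13
Step 3: a2 = 9, total Fox 13-colorings = 13

9


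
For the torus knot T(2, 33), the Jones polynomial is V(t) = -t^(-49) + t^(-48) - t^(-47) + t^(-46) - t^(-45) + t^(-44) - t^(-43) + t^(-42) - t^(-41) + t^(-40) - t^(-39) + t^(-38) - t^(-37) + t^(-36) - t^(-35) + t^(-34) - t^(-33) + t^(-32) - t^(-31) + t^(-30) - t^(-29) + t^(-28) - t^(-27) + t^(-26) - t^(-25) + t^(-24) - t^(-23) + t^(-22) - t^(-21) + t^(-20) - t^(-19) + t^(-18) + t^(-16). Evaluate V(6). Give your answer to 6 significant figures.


Substituting t = 6 into V(t) = -t^(-49) + t^(-48) - t^(-47) + t^(-46) - t^(-45) + t^(-44) - t^(-43) + t^(-42) - t^(-41) + t^(-40) - t^(-39) + t^(-38) - t^(-37) + t^(-36) - t^(-35) + t^(-34) - t^(-33) + t^(-32) - t^(-31) + t^(-30) - t^(-29) + t^(-28) - t^(-27) + t^(-26) - t^(-25) + t^(-24) - t^(-23) + t^(-22) - t^(-21) + t^(-20) - t^(-19) + t^(-18) + t^(-16):
  (-)t^(-49) = -7.42316e-39
  (+)t^(-48) = 4.4539e-38
  (-)t^(-47) = -2.67234e-37
  (+)t^(-46) = 1.6034e-36
  (-)t^(-45) = -9.62041e-36
  (+)t^(-44) = 5.77225e-35
  (-)t^(-43) = -3.46335e-34
  (+)t^(-42) = 2.07801e-33
  (-)t^(-41) = -1.24681e-32
  (+)t^(-40) = 7.48083e-32
  (-)t^(-39) = -4.4885e-31
  (+)t^(-38) = 2.6931e-30
  (-)t^(-37) = -1.61586e-29
  (+)t^(-36) = 9.69516e-29
  (-)t^(-35) = -5.8171e-28
  (+)t^(-34) = 3.49026e-27
  (-)t^(-33) = -2.09415e-26
  (+)t^(-32) = 1.25649e-25
  (-)t^(-31) = -7.53896e-25
  (+)t^(-30) = 4.52337e-24
  (-)t^(-29) = -2.71402e-23
  (+)t^(-28) = 1.62841e-22
  (-)t^(-27) = -9.77049e-22
  (+)t^(-26) = 5.86229e-21
  (-)t^(-25) = -3.51738e-20
  (+)t^(-24) = 2.11043e-19
  (-)t^(-23) = -1.26626e-18
  (+)t^(-22) = 7.59753e-18
  (-)t^(-21) = -4.55852e-17
  (+)t^(-20) = 2.73511e-16
  (-)t^(-19) = -1.64107e-15
  (+)t^(-18) = 9.8464e-15
  (+)t^(-16) = 3.5447e-13
Sum = (-7.42316e-39) + (4.4539e-38) + (-2.67234e-37) + (1.6034e-36) + (-9.62041e-36) + (5.77225e-35) + (-3.46335e-34) + (2.07801e-33) + (-1.24681e-32) + (7.48083e-32) + (-4.4885e-31) + (2.6931e-30) + (-1.61586e-29) + (9.69516e-29) + (-5.8171e-28) + (3.49026e-27) + (-2.09415e-26) + (1.25649e-25) + (-7.53896e-25) + (4.52337e-24) + (-2.71402e-23) + (1.62841e-22) + (-9.77049e-22) + (5.86229e-21) + (-3.51738e-20) + (2.11043e-19) + (-1.26626e-18) + (7.59753e-18) + (-4.55852e-17) + (2.73511e-16) + (-1.64107e-15) + (9.8464e-15) + (3.5447e-13)
= 3.629101869e-13
Rounded to 6 significant figures: 3.6291e-13

3.6291e-13


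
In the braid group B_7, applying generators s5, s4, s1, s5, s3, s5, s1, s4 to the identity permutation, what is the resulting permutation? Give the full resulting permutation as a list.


Starting with identity [1, 2, 3, 4, 5, 6, 7].
Apply generators in sequence:
  After s5: [1, 2, 3, 4, 6, 5, 7]
  After s4: [1, 2, 3, 6, 4, 5, 7]
  After s1: [2, 1, 3, 6, 4, 5, 7]
  After s5: [2, 1, 3, 6, 5, 4, 7]
  After s3: [2, 1, 6, 3, 5, 4, 7]
  After s5: [2, 1, 6, 3, 4, 5, 7]
  After s1: [1, 2, 6, 3, 4, 5, 7]
  After s4: [1, 2, 6, 4, 3, 5, 7]
Final permutation: [1, 2, 6, 4, 3, 5, 7]

[1, 2, 6, 4, 3, 5, 7]


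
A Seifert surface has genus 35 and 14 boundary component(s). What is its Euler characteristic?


chi = 2 - 2g - b
= 2 - 2*35 - 14
= 2 - 70 - 14 = -82

-82


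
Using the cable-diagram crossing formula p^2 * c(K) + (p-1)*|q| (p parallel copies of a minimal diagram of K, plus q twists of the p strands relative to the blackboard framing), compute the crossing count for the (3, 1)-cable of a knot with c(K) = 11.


Step 1: Each of the c(K) crossings of the companion diagram becomes p*p = p^2 crossings among the p parallel strands, and each of the |q| twists s_1 s_2 ... s_(p-1) adds (p-1) crossings.
  Crossings = p^2 * c(K) + (p-1)*|q|
Step 2: = 3^2 * 11 + (3-1)*1
Step 3: = 9*11 + 2*1
Step 4: = 99 + 2 = 101

101


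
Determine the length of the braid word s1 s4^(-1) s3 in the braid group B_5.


The word length counts the number of generators (including inverses).
Listing each generator: s1, s4^(-1), s3
There are 3 generators in this braid word.

3


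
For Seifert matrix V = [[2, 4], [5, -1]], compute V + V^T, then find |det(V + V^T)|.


Step 1: Form V + V^T where V = [[2, 4], [5, -1]]
  V^T = [[2, 5], [4, -1]]
  V + V^T = [[4, 9], [9, -2]]
Step 2: det(V + V^T) = 4*(-2) - 9*9
  = -8 - 81 = -89
Step 3: Knot determinant = |det(V + V^T)| = |-89| = 89

89


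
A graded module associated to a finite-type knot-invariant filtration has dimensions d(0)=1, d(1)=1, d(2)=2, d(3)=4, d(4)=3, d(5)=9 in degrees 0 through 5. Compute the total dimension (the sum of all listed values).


Total dimension = d(0) + d(1) + ... + d(5)
= 1 + 1 + 2 + 4 + 3 + 9
= 20

20


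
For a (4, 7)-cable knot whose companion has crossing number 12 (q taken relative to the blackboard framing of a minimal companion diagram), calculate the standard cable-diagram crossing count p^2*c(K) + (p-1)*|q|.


Step 1: Each of the c(K) crossings of the companion diagram becomes p*p = p^2 crossings among the p parallel strands, and each of the |q| twists s_1 s_2 ... s_(p-1) adds (p-1) crossings.
  Crossings = p^2 * c(K) + (p-1)*|q|
Step 2: = 4^2 * 12 + (4-1)*7
Step 3: = 16*12 + 3*7
Step 4: = 192 + 21 = 213

213


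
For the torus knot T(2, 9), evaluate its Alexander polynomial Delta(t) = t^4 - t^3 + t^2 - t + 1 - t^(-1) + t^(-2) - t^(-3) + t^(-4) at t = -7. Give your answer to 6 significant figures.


Substituting t = -7 into Delta(t) = t^4 - t^3 + t^2 - t + 1 - t^(-1) + t^(-2) - t^(-3) + t^(-4):
Term values: (2401) + (343) + (49) + (7) + (1) + (0.142857) + (0.0204082) + (0.00291545) + (0.000416493)
Sum = 2801.166597
Rounded to 6 significant figures: 2801.17

2801.17


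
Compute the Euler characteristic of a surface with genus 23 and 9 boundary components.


chi = 2 - 2g - b
= 2 - 2*23 - 9
= 2 - 46 - 9 = -53

-53


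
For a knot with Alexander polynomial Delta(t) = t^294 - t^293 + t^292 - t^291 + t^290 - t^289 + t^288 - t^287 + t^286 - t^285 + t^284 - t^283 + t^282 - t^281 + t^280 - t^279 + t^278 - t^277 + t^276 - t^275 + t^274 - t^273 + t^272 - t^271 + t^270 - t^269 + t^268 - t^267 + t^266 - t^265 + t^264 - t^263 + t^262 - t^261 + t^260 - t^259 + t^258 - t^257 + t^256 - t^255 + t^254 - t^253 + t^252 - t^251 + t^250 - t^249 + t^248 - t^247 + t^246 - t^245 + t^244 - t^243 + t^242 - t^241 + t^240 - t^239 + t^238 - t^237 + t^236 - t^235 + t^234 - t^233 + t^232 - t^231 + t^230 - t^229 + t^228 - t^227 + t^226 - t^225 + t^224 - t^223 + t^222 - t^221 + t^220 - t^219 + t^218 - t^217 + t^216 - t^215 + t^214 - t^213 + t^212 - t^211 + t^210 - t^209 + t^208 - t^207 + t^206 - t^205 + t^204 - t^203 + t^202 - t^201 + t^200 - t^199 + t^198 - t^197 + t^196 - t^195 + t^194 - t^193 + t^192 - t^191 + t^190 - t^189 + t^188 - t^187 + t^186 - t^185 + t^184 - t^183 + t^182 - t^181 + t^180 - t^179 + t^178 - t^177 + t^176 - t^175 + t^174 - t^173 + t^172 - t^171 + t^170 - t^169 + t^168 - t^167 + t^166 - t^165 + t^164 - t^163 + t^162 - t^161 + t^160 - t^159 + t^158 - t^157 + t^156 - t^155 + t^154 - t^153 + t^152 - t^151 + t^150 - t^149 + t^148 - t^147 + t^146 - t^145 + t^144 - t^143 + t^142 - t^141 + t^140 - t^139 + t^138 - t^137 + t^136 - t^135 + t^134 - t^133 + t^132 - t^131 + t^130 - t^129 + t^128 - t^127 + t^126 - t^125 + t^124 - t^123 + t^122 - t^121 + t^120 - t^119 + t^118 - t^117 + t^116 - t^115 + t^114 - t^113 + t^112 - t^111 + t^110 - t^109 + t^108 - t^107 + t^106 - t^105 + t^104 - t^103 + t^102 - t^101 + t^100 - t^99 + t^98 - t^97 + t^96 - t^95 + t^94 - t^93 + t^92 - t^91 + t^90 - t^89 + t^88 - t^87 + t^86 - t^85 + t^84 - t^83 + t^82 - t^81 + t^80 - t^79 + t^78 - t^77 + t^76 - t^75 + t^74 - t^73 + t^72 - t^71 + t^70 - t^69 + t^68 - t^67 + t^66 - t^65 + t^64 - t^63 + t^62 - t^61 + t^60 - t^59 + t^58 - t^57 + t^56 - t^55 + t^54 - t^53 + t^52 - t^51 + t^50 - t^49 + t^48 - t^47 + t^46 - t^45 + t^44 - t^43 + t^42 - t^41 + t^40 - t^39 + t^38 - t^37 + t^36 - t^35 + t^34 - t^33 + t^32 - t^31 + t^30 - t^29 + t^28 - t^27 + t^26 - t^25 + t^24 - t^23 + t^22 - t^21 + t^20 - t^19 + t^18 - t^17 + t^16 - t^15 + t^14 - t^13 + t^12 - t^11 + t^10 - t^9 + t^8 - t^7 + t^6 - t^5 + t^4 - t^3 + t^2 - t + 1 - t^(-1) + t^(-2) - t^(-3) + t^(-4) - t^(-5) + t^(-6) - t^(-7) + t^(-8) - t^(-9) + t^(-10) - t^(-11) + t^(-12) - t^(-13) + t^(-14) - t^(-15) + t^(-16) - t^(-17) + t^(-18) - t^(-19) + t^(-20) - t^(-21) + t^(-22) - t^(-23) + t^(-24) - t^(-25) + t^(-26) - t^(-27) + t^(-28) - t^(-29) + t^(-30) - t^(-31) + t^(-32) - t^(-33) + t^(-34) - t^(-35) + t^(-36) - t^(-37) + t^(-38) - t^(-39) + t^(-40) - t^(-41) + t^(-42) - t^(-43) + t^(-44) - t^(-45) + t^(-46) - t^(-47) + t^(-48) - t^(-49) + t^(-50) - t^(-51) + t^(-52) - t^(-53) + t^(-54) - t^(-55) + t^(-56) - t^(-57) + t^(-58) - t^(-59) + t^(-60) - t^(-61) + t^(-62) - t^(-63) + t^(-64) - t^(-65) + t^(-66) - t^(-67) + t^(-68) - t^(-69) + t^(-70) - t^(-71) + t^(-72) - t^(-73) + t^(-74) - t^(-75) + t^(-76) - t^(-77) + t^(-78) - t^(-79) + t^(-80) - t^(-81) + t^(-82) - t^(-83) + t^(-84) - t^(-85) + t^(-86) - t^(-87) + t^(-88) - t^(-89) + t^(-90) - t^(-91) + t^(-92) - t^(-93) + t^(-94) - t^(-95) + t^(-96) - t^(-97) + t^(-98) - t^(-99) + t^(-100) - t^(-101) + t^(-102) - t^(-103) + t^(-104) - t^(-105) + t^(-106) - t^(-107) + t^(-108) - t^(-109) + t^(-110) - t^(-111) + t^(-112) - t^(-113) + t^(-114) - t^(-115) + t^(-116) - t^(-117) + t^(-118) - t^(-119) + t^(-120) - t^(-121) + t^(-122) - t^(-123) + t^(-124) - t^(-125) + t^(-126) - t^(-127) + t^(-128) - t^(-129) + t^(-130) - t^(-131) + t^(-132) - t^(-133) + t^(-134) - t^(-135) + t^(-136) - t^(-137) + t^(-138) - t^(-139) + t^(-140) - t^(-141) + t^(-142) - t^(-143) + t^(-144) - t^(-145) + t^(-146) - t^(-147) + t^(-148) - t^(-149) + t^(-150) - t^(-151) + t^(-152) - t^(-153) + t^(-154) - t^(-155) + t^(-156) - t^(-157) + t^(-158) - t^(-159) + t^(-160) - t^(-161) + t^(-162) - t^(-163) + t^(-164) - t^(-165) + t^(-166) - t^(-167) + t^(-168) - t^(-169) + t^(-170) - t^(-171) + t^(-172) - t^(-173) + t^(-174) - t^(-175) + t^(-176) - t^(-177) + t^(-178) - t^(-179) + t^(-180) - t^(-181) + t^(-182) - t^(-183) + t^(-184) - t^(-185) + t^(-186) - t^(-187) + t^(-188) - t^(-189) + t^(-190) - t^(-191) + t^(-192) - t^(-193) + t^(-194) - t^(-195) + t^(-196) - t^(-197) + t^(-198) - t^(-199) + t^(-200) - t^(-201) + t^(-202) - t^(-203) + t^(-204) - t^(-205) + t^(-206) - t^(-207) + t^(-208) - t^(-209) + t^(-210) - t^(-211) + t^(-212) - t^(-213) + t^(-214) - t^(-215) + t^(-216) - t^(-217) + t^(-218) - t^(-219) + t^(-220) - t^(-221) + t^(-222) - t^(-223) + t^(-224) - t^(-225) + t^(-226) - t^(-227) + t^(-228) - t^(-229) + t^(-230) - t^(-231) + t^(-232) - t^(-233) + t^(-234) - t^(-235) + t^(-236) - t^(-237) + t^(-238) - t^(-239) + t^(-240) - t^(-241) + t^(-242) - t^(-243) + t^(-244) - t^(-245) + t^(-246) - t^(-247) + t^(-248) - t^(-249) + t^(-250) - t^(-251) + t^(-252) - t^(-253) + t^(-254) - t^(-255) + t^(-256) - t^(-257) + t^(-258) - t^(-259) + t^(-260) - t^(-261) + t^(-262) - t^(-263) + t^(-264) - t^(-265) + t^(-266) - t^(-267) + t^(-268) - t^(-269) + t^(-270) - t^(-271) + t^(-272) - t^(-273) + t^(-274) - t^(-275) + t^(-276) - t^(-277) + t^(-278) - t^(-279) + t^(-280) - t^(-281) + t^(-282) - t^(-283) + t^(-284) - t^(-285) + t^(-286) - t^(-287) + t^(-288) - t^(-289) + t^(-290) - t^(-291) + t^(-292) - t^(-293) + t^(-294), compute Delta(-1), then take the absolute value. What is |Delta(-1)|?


Step 1: The polynomial has 589 terms with alternating signs, exponents from 294 down to -294.
Step 2: Substitute t = -1. The i-th term has coefficient (-1)^i and exponent (m-i),
  so its value is (-1)^i * (-1)^(m-i) = (-1)^m = 1 for every i.
Step 3: All 589 terms equal 1, so Delta(-1) = 589 * (1) = 589
Step 4: |Delta(-1)| = 589

589


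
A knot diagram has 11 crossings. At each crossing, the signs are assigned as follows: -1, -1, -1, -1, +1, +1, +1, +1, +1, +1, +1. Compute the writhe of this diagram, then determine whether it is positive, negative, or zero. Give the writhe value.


Step 1: Count positive crossings (+1).
Positive crossings: 7
Step 2: Count negative crossings (-1).
Negative crossings: 4
Step 3: Writhe = (positive) - (negative)
w = 7 - 4 = 3
Step 4: |w| = 3, and w is positive

3


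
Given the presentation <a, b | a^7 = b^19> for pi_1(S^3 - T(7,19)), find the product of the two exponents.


The relation is a^7 = b^19.
Product of exponents = 7 * 19
= 133

133


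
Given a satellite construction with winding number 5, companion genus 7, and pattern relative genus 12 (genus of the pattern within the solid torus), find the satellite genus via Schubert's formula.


Schubert: g(satellite) = g_rel(pattern) + |winding| * g(companion),
where g_rel(pattern) is the genus of the pattern relative to the solid torus.
= 12 + 5 * 7
= 12 + 35 = 47

47


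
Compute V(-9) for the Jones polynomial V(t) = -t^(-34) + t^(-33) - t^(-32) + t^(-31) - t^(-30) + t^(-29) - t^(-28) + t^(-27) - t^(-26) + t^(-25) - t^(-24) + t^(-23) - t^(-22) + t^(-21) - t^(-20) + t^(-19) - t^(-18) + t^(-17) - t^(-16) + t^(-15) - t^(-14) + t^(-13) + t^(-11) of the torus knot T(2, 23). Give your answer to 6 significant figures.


Substituting t = -9 into V(t) = -t^(-34) + t^(-33) - t^(-32) + t^(-31) - t^(-30) + t^(-29) - t^(-28) + t^(-27) - t^(-26) + t^(-25) - t^(-24) + t^(-23) - t^(-22) + t^(-21) - t^(-20) + t^(-19) - t^(-18) + t^(-17) - t^(-16) + t^(-15) - t^(-14) + t^(-13) + t^(-11):
  (-)t^(-34) = -3.59546e-33
  (+)t^(-33) = -3.23592e-32
  (-)t^(-32) = -2.91232e-31
  (+)t^(-31) = -2.62109e-30
  (-)t^(-30) = -2.35898e-29
  (+)t^(-29) = -2.12308e-28
  (-)t^(-28) = -1.91078e-27
  (+)t^(-27) = -1.7197e-26
  (-)t^(-26) = -1.54773e-25
  (+)t^(-25) = -1.39296e-24
  (-)t^(-24) = -1.25366e-23
  (+)t^(-23) = -1.12829e-22
  (-)t^(-22) = -1.01546e-21
  (+)t^(-21) = -9.13918e-21
  (-)t^(-20) = -8.22526e-20
  (+)t^(-19) = -7.40274e-19
  (-)t^(-18) = -6.66246e-18
  (+)t^(-17) = -5.99622e-17
  (-)t^(-16) = -5.3966e-16
  (+)t^(-15) = -4.85694e-15
  (-)t^(-14) = -4.37124e-14
  (+)t^(-13) = -3.93412e-13
  (+)t^(-11) = -3.18664e-11
Sum = (-3.59546e-33) + (-3.23592e-32) + (-2.91232e-31) + (-2.62109e-30) + (-2.35898e-29) + (-2.12308e-28) + (-1.91078e-27) + (-1.7197e-26) + (-1.54773e-25) + (-1.39296e-24) + (-1.25366e-23) + (-1.12829e-22) + (-1.01546e-21) + (-9.13918e-21) + (-8.22526e-20) + (-7.40274e-19) + (-6.66246e-18) + (-5.99622e-17) + (-5.3966e-16) + (-4.85694e-15) + (-4.37124e-14) + (-3.93412e-13) + (-3.18664e-11)
= -3.230894372e-11
Rounded to 6 significant figures: -3.23089e-11

-3.23089e-11


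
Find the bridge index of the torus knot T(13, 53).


The bridge number of T(p,q) is min(p,q).
min(13, 53) = 13

13


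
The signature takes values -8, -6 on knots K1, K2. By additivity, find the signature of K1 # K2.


The signature is additive under connected sum.
signature(K1 # K2) = (-8) + (-6)
= -14

-14


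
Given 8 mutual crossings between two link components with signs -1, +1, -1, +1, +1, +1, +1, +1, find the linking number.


Step 1: Count positive crossings: 6
Step 2: Count negative crossings: 2
Step 3: Sum of signs = 6 - 2 = 4
Step 4: Linking number = sum/2 = 4/2 = 2

2


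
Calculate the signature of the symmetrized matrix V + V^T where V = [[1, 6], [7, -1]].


Step 1: V + V^T = [[2, 13], [13, -2]]
Step 2: trace = 0, det = -173
Step 3: Discriminant = 0^2 - 4*(-173) = 692
Step 4: Eigenvalues: 13.1529, -13.1529
Step 5: Signature = (# positive eigenvalues) - (# negative eigenvalues) = 0

0


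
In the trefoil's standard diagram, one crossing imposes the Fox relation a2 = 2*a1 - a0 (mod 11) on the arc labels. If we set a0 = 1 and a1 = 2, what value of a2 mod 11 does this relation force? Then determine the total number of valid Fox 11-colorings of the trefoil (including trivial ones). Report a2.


Step 1: Apply the given crossing relation 2*a1 - a0 - a2 = 0 (mod 11).
  a2 = 2*a1 - a0 mod 11
  a2 = 2*2 - 1 mod 11
  a2 = 4 - 1 mod 11
  a2 = 3 mod 11 = 3
Step 2: The trefoil has determinant 3.
  Number of Fox p-colorings (p prime) is p^2 if p = 3, else p.
  Since 11 does not divide 3, only trivial (constant) colorings exist.
  (So the trial a0 = 1, a1 = 2 with a0 != a1 does NOT extend to a valid coloring of the whole trefoil: the other two crossing relations require 3*(a1 - a0) = 0 (mod 11), which fails.)
  Total colorings = 11
Step 3: a2 = 3, total Fox 11-colorings = 11

3


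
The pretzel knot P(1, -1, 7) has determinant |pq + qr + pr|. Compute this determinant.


Step 1: Compute pq + qr + pr.
pq = 1*(-1) = -1
qr = (-1)*7 = -7
pr = 1*7 = 7
pq + qr + pr = -1 + (-7) + 7 = -1
Step 2: Take absolute value.
det(P(1,-1,7)) = |-1| = 1

1


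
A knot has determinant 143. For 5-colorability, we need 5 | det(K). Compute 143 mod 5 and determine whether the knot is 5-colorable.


Step 1: A knot is p-colorable if and only if p divides its determinant.
Step 2: Compute 143 mod 5.
143 = 28 * 5 + 3
Step 3: 143 mod 5 = 3
Step 4: The knot is 5-colorable: no

3


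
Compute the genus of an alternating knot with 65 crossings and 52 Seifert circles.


For alternating knots, g = (c - s + 1)/2.
= (65 - 52 + 1)/2
= 14/2 = 7

7


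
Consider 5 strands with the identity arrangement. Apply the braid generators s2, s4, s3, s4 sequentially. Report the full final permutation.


Starting with identity [1, 2, 3, 4, 5].
Apply generators in sequence:
  After s2: [1, 3, 2, 4, 5]
  After s4: [1, 3, 2, 5, 4]
  After s3: [1, 3, 5, 2, 4]
  After s4: [1, 3, 5, 4, 2]
Final permutation: [1, 3, 5, 4, 2]

[1, 3, 5, 4, 2]


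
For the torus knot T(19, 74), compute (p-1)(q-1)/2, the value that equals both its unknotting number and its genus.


For a torus knot T(p,q), both the unknotting number and genus equal (p-1)(q-1)/2.
= (19-1)(74-1)/2
= 18*73/2
= 1314/2 = 657

657


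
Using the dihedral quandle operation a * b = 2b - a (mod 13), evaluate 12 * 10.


12 * 10 = 2*10 - 12 mod 13
= 20 - 12 mod 13
= 8 mod 13 = 8

8


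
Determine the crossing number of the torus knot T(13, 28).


For a torus knot T(p, q) with gcd(p,q)=1,
the crossing number is min(p*(q-1), q*(p-1)).
p*(q-1) = 13*27 = 351
q*(p-1) = 28*12 = 336
min(351, 336) = 336

336


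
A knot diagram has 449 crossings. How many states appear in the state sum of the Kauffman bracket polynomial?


Each crossing contributes 2 choices (A-smoothing or B-smoothing).
Total states = 2^449 = 1453677448591213781098647615776009068707282721374636120562980398361278576226795846652382101427527131121525043212532355867069203257229312

1453677448591213781098647615776009068707282721374636120562980398361278576226795846652382101427527131121525043212532355867069203257229312


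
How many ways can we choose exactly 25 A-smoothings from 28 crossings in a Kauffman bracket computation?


We choose which 25 of 28 crossings get A-smoothings.
C(28, 25) = 28! / (25! * 3!)
= 3276

3276


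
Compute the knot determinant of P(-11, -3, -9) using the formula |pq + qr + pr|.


Step 1: Compute pq + qr + pr.
pq = (-11)*(-3) = 33
qr = (-3)*(-9) = 27
pr = (-11)*(-9) = 99
pq + qr + pr = 33 + 27 + 99 = 159
Step 2: Take absolute value.
det(P(-11,-3,-9)) = |159| = 159

159


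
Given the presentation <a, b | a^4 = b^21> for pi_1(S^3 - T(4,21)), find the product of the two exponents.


The relation is a^4 = b^21.
Product of exponents = 4 * 21
= 84

84


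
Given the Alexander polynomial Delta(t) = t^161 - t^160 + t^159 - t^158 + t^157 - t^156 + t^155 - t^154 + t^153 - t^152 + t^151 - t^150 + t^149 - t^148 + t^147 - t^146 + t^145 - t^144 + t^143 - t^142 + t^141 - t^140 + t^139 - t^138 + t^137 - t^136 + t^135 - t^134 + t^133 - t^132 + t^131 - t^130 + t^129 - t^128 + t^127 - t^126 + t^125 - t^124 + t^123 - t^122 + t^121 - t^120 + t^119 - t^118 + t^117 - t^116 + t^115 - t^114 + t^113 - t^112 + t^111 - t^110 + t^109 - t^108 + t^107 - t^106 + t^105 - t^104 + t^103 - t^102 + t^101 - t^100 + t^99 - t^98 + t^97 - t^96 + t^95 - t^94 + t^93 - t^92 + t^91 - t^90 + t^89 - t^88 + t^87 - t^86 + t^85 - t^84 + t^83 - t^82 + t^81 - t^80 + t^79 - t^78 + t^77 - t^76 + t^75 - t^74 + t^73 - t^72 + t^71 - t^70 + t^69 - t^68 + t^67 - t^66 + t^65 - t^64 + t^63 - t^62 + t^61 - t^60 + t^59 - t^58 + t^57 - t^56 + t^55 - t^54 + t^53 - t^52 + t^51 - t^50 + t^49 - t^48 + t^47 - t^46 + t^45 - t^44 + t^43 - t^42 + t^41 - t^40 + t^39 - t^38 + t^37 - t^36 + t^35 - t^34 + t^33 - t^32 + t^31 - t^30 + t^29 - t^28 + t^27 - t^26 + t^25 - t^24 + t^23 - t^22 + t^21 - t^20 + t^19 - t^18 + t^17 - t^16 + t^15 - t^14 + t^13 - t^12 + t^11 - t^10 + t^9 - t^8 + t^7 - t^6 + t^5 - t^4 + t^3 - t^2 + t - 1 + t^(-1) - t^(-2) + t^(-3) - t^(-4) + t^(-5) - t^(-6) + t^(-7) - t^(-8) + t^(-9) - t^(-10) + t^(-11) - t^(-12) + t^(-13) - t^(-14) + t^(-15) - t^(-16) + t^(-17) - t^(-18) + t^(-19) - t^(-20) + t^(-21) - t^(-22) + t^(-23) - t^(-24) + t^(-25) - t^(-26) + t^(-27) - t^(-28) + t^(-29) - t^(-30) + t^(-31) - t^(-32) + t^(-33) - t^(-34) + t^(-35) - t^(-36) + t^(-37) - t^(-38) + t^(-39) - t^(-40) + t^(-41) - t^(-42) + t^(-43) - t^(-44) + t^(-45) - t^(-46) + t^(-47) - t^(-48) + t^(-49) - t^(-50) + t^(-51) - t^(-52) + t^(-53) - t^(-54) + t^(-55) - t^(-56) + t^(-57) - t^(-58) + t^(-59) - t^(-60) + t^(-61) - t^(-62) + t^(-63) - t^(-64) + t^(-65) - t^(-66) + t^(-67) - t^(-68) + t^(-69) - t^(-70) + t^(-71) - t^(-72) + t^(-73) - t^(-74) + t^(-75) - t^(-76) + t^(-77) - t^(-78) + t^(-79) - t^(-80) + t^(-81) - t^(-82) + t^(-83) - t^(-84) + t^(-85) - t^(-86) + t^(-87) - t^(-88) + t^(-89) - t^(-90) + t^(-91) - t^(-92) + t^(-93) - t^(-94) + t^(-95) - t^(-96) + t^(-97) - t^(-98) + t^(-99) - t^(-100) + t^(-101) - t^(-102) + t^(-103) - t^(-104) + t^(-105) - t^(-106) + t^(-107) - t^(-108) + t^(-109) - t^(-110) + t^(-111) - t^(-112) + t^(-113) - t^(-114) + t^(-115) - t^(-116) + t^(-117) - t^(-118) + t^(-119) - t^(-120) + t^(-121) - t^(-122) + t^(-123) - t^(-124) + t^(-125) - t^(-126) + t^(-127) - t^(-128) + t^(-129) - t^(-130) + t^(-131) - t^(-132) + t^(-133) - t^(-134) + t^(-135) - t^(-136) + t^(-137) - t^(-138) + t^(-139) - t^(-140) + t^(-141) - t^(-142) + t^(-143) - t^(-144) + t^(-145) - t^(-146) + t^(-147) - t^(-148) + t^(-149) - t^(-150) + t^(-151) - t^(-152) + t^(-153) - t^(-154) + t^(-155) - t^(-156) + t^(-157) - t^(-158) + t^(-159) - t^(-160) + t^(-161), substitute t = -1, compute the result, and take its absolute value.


Step 1: The polynomial has 323 terms with alternating signs, exponents from 161 down to -161.
Step 2: Substitute t = -1. The i-th term has coefficient (-1)^i and exponent (m-i),
  so its value is (-1)^i * (-1)^(m-i) = (-1)^m = -1 for every i.
Step 3: All 323 terms equal -1, so Delta(-1) = 323 * (-1) = -323
Step 4: |Delta(-1)| = 323

323


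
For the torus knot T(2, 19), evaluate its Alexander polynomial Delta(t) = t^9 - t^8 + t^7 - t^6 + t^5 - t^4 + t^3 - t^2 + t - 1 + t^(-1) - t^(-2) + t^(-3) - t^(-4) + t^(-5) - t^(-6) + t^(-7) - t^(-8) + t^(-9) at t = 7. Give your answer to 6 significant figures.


Substituting t = 7 into Delta(t) = t^9 - t^8 + t^7 - t^6 + t^5 - t^4 + t^3 - t^2 + t - 1 + t^(-1) - t^(-2) + t^(-3) - t^(-4) + t^(-5) - t^(-6) + t^(-7) - t^(-8) + t^(-9):
Term values: (40353607) + (-5764801) + (823543) + (-117649) + (16807) + (-2401) + (343) + (-49) + (7) + (-1) + (0.142857) + (-0.0204082) + (0.00291545) + (-0.000416493) + (5.9499e-05) + (-8.49986e-06) + (1.21427e-06) + (-1.73467e-07) + (2.47809e-08)
Sum = 35309406.12
Rounded to 6 significant figures: 3.53094e+07

3.53094e+07


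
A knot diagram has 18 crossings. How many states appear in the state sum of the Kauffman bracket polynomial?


Each crossing contributes 2 choices (A-smoothing or B-smoothing).
Total states = 2^18 = 262144

262144


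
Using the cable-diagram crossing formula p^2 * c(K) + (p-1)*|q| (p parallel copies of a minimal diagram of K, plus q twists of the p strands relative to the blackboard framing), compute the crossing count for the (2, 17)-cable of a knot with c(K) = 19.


Step 1: Each of the c(K) crossings of the companion diagram becomes p*p = p^2 crossings among the p parallel strands, and each of the |q| twists s_1 s_2 ... s_(p-1) adds (p-1) crossings.
  Crossings = p^2 * c(K) + (p-1)*|q|
Step 2: = 2^2 * 19 + (2-1)*17
Step 3: = 4*19 + 1*17
Step 4: = 76 + 17 = 93

93


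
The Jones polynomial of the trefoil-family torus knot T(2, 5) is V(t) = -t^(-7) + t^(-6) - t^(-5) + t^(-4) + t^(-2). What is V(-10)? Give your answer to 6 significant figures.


Substituting t = -10 into V(t) = -t^(-7) + t^(-6) - t^(-5) + t^(-4) + t^(-2):
  (-)t^(-7) = 1e-07
  (+)t^(-6) = 1e-06
  (-)t^(-5) = 1e-05
  (+)t^(-4) = 0.0001
  (+)t^(-2) = 0.01
Sum = (1e-07) + (1e-06) + (1e-05) + (0.0001) + (0.01)
= 0.0101111
Rounded to 6 significant figures: 0.0101111

0.0101111


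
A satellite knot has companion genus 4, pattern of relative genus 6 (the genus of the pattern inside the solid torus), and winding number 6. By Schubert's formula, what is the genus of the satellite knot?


Schubert: g(satellite) = g_rel(pattern) + |winding| * g(companion),
where g_rel(pattern) is the genus of the pattern relative to the solid torus.
= 6 + 6 * 4
= 6 + 24 = 30

30


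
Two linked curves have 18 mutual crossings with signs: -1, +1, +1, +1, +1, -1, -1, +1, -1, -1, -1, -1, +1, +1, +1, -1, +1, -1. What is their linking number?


Step 1: Count positive crossings: 9
Step 2: Count negative crossings: 9
Step 3: Sum of signs = 9 - 9 = 0
Step 4: Linking number = sum/2 = 0/2 = 0

0


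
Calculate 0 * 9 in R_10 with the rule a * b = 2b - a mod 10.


0 * 9 = 2*9 - 0 mod 10
= 18 - 0 mod 10
= 18 mod 10 = 8

8


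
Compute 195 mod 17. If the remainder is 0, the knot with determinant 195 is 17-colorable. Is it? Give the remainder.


Step 1: A knot is p-colorable if and only if p divides its determinant.
Step 2: Compute 195 mod 17.
195 = 11 * 17 + 8
Step 3: 195 mod 17 = 8
Step 4: The knot is 17-colorable: no

8


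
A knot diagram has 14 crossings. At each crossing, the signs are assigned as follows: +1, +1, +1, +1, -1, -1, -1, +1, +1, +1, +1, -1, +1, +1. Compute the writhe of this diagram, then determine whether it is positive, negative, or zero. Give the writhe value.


Step 1: Count positive crossings (+1).
Positive crossings: 10
Step 2: Count negative crossings (-1).
Negative crossings: 4
Step 3: Writhe = (positive) - (negative)
w = 10 - 4 = 6
Step 4: |w| = 6, and w is positive

6


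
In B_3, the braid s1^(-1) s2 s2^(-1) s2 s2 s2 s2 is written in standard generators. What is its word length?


The word length counts the number of generators (including inverses).
Listing each generator: s1^(-1), s2, s2^(-1), s2, s2, s2, s2
There are 7 generators in this braid word.

7


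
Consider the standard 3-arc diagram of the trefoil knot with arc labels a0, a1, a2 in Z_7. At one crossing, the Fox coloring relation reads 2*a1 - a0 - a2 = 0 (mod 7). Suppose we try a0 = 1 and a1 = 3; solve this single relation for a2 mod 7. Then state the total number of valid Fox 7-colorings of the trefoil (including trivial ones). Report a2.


Step 1: Apply the given crossing relation 2*a1 - a0 - a2 = 0 (mod 7).
  a2 = 2*a1 - a0 mod 7
  a2 = 2*3 - 1 mod 7
  a2 = 6 - 1 mod 7
  a2 = 5 mod 7 = 5
Step 2: The trefoil has determinant 3.
  Number of Fox p-colorings (p prime) is p^2 if p = 3, else p.
  Since 7 does not divide 3, only trivial (constant) colorings exist.
  (So the trial a0 = 1, a1 = 3 with a0 != a1 does NOT extend to a valid coloring of the whole trefoil: the other two crossing relations require 3*(a1 - a0) = 0 (mod 7), which fails.)
  Total colorings = 7
Step 3: a2 = 5, total Fox 7-colorings = 7

5


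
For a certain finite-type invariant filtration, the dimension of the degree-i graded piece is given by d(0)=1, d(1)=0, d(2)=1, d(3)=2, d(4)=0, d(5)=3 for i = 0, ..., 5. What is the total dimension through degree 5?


Total dimension = d(0) + d(1) + ... + d(5)
= 1 + 0 + 1 + 2 + 0 + 3
= 7

7


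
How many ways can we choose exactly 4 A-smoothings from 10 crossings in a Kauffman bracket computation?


We choose which 4 of 10 crossings get A-smoothings.
C(10, 4) = 10! / (4! * 6!)
= 210

210


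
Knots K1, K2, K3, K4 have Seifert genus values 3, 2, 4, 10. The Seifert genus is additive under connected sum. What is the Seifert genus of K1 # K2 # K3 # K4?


The Seifert genus is additive under connected sum.
Seifert genus(K1 # K2 # K3 # K4) = (3) + (2) + (4) + (10)
= 19

19


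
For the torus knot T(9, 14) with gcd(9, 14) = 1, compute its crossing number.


For a torus knot T(p, q) with gcd(p,q)=1,
the crossing number is min(p*(q-1), q*(p-1)).
p*(q-1) = 9*13 = 117
q*(p-1) = 14*8 = 112
min(117, 112) = 112

112


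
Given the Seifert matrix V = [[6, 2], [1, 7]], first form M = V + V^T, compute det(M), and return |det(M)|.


Step 1: Form V + V^T where V = [[6, 2], [1, 7]]
  V^T = [[6, 1], [2, 7]]
  V + V^T = [[12, 3], [3, 14]]
Step 2: det(V + V^T) = 12*14 - 3*3
  = 168 - 9 = 159
Step 3: Knot determinant = |det(V + V^T)| = |159| = 159

159


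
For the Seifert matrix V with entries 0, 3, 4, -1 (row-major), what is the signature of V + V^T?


Step 1: V + V^T = [[0, 7], [7, -2]]
Step 2: trace = -2, det = -49
Step 3: Discriminant = (-2)^2 - 4*(-49) = 200
Step 4: Eigenvalues: 6.07107, -8.07107
Step 5: Signature = (# positive eigenvalues) - (# negative eigenvalues) = 0

0


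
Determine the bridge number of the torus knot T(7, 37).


The bridge number of T(p,q) is min(p,q).
min(7, 37) = 7

7


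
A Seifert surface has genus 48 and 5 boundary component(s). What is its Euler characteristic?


chi = 2 - 2g - b
= 2 - 2*48 - 5
= 2 - 96 - 5 = -99

-99


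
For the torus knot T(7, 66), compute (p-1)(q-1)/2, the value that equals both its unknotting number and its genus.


For a torus knot T(p,q), both the unknotting number and genus equal (p-1)(q-1)/2.
= (7-1)(66-1)/2
= 6*65/2
= 390/2 = 195

195
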